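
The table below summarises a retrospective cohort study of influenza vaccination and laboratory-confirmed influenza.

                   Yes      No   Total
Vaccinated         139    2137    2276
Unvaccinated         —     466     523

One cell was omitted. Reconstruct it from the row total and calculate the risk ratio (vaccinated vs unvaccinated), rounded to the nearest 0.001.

The missing cell is in the unexposed row: 523 − 466 = 57.
So a = 139, b = 2137, c = 57, d = 466.
RR = [a/(a+b)] / [c/(c+d)] = (139/2276) / (57/523) = 0.06107/0.10899 = 0.56036

0.560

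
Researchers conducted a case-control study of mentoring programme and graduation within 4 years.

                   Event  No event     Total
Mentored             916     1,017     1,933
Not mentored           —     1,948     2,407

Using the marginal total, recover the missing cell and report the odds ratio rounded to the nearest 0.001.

The missing cell is in the unexposed row: 2407 − 1948 = 459.
So a = 916, b = 1017, c = 459, d = 1948.
OR = (a·d)/(b·c) = (916 × 1948) / (1017 × 459) = 1784368 / 466803 = 3.82253

3.823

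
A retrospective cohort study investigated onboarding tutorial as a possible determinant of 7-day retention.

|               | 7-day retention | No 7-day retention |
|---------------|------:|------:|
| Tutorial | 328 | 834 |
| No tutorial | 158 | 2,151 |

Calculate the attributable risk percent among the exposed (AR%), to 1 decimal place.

Cells: a = 328, b = 834, c = 158, d = 2151.
Risk in exposed = 328/1162 = 0.28227; risk in unexposed = 158/2309 = 0.06843.
RR = 0.28227/0.06843 = 4.12510
AR% = (RR − 1)/RR × 100 = (4.12510 − 1)/4.12510 × 100 = 75.7582%

75.8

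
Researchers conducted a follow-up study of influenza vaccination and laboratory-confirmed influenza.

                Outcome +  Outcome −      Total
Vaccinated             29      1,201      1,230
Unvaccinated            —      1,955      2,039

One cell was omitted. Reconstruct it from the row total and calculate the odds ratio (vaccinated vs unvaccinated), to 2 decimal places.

The missing cell is in the unexposed row: 2039 − 1955 = 84.
So a = 29, b = 1201, c = 84, d = 1955.
OR = (a·d)/(b·c) = (29 × 1955) / (1201 × 84) = 56695 / 100884 = 0.56198

0.56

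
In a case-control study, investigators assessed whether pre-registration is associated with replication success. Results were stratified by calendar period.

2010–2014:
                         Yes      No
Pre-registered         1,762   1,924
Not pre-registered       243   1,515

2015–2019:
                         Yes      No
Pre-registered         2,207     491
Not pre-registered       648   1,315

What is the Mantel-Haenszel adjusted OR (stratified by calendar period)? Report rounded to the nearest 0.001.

OR_MH = Σ(aᵢdᵢ/nᵢ) / Σ(bᵢcᵢ/nᵢ), where nᵢ is the stratum total.
Stratum 1 (2010–2014): n = 5444; a·d/n = 1762·1515/5444 = 490.3435; b·c/n = 1924·243/5444 = 85.8802
Stratum 2 (2015–2019): n = 4661; a·d/n = 2207·1315/4661 = 622.6572; b·c/n = 491·648/4661 = 68.2617
OR_MH = (490.3435 + 622.6572) / (85.8802 + 68.2617) = 1113.0007 / 154.1420 = 7.22062

7.221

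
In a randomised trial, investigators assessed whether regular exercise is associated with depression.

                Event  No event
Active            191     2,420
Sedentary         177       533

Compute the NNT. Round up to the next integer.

Risk in treated group = 191/2611 = 0.07315; risk in control = 177/710 = 0.24930.
Absolute risk reduction = 0.24930 − 0.07315 = 0.17614
NNT = 1 / ARR = 1 / 0.17614 = 5.677 → round up → 6

6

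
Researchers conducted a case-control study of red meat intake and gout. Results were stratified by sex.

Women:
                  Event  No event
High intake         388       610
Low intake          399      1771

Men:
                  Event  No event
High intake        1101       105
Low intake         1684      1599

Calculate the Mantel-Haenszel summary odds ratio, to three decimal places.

OR_MH = Σ(aᵢdᵢ/nᵢ) / Σ(bᵢcᵢ/nᵢ), where nᵢ is the stratum total.
Stratum 1 (Women): n = 3168; a·d/n = 388·1771/3168 = 216.9028; b·c/n = 610·399/3168 = 76.8277
Stratum 2 (Men): n = 4489; a·d/n = 1101·1599/4489 = 392.1807; b·c/n = 105·1684/4489 = 39.3896
OR_MH = (216.9028 + 392.1807) / (76.8277 + 39.3896) = 609.0834 / 116.2173 = 5.24090

5.241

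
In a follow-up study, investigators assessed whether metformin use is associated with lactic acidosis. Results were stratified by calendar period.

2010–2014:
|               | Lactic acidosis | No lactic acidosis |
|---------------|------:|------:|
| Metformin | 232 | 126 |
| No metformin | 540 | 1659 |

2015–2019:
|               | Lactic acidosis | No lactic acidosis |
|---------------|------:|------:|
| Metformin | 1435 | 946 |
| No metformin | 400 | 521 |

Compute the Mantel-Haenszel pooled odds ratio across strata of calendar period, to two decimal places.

OR_MH = Σ(aᵢdᵢ/nᵢ) / Σ(bᵢcᵢ/nᵢ), where nᵢ is the stratum total.
Stratum 1 (2010–2014): n = 2557; a·d/n = 232·1659/2557 = 150.5233; b·c/n = 126·540/2557 = 26.6093
Stratum 2 (2015–2019): n = 3302; a·d/n = 1435·521/3302 = 226.4188; b·c/n = 946·400/3302 = 114.5972
OR_MH = (150.5233 + 226.4188) / (26.6093 + 114.5972) = 376.9421 / 141.2065 = 2.66944

2.67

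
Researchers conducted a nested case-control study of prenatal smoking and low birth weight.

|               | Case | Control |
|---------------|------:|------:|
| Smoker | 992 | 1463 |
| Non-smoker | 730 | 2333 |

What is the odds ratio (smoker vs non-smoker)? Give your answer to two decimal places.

Cells: a = 992, b = 1463, c = 730, d = 2333.
OR = (a·d)/(b·c) = (992 × 2333) / (1463 × 730) = 2314336 / 1067990 = 2.16700
The odds of low birth weight are about 2.17 times as high in the smoker group.

2.17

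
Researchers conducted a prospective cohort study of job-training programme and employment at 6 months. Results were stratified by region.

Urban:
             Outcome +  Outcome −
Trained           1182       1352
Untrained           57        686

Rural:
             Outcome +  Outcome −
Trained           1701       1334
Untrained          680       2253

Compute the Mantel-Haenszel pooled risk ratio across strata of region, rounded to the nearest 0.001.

2.831

RR_MH = Σ(aᵢ·n₀ᵢ/nᵢ) / Σ(cᵢ·n₁ᵢ/nᵢ), with n₁ᵢ = aᵢ+bᵢ (exposed), n₀ᵢ = cᵢ+dᵢ (unexposed), nᵢ = n₁ᵢ+n₀ᵢ.
Stratum 1 (Urban): n₁ = 2534, n₀ = 743, n = 3277; a·n₀/n = 1182·743/3277 = 267.9969; c·n₁/n = 57·2534/3277 = 44.0763
Stratum 2 (Rural): n₁ = 3035, n₀ = 2933, n = 5968; a·n₀/n = 1701·2933/5968 = 835.9640; c·n₁/n = 680·3035/5968 = 345.8110
RR_MH = (267.9969 + 835.9640) / (44.0763 + 345.8110) = 1103.9609 / 389.8873 = 2.83149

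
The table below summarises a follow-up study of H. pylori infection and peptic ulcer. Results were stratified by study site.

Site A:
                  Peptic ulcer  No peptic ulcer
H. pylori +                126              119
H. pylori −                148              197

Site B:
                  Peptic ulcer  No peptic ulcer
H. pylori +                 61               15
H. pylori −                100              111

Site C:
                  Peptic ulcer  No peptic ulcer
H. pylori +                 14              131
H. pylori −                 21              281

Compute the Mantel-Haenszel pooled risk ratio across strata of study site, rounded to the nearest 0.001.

RR_MH = Σ(aᵢ·n₀ᵢ/nᵢ) / Σ(cᵢ·n₁ᵢ/nᵢ), with n₁ᵢ = aᵢ+bᵢ (exposed), n₀ᵢ = cᵢ+dᵢ (unexposed), nᵢ = n₁ᵢ+n₀ᵢ.
Stratum 1 (Site A): n₁ = 245, n₀ = 345, n = 590; a·n₀/n = 126·345/590 = 73.6780; c·n₁/n = 148·245/590 = 61.4576
Stratum 2 (Site B): n₁ = 76, n₀ = 211, n = 287; a·n₀/n = 61·211/287 = 44.8467; c·n₁/n = 100·76/287 = 26.4808
Stratum 3 (Site C): n₁ = 145, n₀ = 302, n = 447; a·n₀/n = 14·302/447 = 9.4586; c·n₁/n = 21·145/447 = 6.8121
RR_MH = (73.6780 + 44.8467 + 9.4586) / (61.4576 + 26.4808 + 6.8121) = 127.9833 / 94.7505 = 1.35074

1.351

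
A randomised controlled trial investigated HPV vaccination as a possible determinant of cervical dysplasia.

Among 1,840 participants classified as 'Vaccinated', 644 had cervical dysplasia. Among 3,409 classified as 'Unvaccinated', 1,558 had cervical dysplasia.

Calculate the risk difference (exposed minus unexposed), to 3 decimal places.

-0.107

From the description: a = 644, b = 1196, c = 1558, d = 1851.
Risk in exposed = 644/1840 = 0.350000; risk in unexposed = 1558/3409 = 0.457026.
Risk difference = 0.350000 − 0.457026 = -0.107026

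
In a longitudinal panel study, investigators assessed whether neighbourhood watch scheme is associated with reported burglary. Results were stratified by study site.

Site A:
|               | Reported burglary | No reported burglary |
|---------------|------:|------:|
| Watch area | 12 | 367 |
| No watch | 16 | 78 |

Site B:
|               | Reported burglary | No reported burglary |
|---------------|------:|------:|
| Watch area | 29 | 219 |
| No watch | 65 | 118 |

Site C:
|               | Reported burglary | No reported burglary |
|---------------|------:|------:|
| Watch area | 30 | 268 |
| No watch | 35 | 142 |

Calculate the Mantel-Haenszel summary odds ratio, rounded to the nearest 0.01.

OR_MH = Σ(aᵢdᵢ/nᵢ) / Σ(bᵢcᵢ/nᵢ), where nᵢ is the stratum total.
Stratum 1 (Site A): n = 473; a·d/n = 12·78/473 = 1.9789; b·c/n = 367·16/473 = 12.4144
Stratum 2 (Site B): n = 431; a·d/n = 29·118/431 = 7.9397; b·c/n = 219·65/431 = 33.0278
Stratum 3 (Site C): n = 475; a·d/n = 30·142/475 = 8.9684; b·c/n = 268·35/475 = 19.7474
OR_MH = (1.9789 + 7.9397 + 8.9684) / (12.4144 + 33.0278 + 19.7474) = 18.8870 / 65.1896 = 0.28972

0.29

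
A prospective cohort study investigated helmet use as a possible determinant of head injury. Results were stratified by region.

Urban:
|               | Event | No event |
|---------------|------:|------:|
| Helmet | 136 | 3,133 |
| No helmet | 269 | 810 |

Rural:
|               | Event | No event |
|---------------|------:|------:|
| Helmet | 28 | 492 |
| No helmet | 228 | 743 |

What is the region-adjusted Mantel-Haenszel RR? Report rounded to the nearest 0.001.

0.184

RR_MH = Σ(aᵢ·n₀ᵢ/nᵢ) / Σ(cᵢ·n₁ᵢ/nᵢ), with n₁ᵢ = aᵢ+bᵢ (exposed), n₀ᵢ = cᵢ+dᵢ (unexposed), nᵢ = n₁ᵢ+n₀ᵢ.
Stratum 1 (Urban): n₁ = 3269, n₀ = 1079, n = 4348; a·n₀/n = 136·1079/4348 = 33.7498; c·n₁/n = 269·3269/4348 = 202.2449
Stratum 2 (Rural): n₁ = 520, n₀ = 971, n = 1491; a·n₀/n = 28·971/1491 = 18.2347; c·n₁/n = 228·520/1491 = 79.5171
RR_MH = (33.7498 + 18.2347) / (202.2449 + 79.5171) = 51.9845 / 281.7620 = 0.18450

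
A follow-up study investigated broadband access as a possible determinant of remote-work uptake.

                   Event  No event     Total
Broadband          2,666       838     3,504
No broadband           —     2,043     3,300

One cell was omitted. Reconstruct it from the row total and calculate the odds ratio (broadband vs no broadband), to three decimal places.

The missing cell is in the unexposed row: 3300 − 2043 = 1257.
So a = 2666, b = 838, c = 1257, d = 2043.
OR = (a·d)/(b·c) = (2666 × 2043) / (838 × 1257) = 5446638 / 1053366 = 5.17070

5.171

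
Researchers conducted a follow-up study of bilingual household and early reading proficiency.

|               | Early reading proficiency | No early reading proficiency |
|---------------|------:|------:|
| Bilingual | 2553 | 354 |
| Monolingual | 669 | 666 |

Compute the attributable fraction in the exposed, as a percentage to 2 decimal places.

Cells: a = 2553, b = 354, c = 669, d = 666.
Risk in exposed = 2553/2907 = 0.87822; risk in unexposed = 669/1335 = 0.50112.
RR = 0.87822/0.50112 = 1.75251
AR% = (RR − 1)/RR × 100 = (1.75251 − 1)/1.75251 × 100 = 42.9390%

42.94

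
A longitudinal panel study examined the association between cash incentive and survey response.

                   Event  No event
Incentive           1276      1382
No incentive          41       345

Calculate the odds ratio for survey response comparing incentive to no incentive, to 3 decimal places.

7.769

Cells: a = 1276, b = 1382, c = 41, d = 345.
OR = (a·d)/(b·c) = (1276 × 345) / (1382 × 41) = 440220 / 56662 = 7.76923
The odds of survey response are about 7.77 times as high in the incentive group.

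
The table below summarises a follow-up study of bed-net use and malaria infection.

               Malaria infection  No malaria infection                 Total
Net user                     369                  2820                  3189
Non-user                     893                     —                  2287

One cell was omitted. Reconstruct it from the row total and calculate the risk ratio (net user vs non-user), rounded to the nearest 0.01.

0.30

The missing cell is in the unexposed row: 2287 − 893 = 1394.
So a = 369, b = 2820, c = 893, d = 1394.
RR = [a/(a+b)] / [c/(c+d)] = (369/3189) / (893/2287) = 0.11571/0.39047 = 0.29634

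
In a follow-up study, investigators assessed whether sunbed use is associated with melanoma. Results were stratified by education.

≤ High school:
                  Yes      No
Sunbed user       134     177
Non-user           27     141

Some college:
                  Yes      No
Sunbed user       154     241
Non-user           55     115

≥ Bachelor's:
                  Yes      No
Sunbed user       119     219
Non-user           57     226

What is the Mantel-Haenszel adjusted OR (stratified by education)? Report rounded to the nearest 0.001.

OR_MH = Σ(aᵢdᵢ/nᵢ) / Σ(bᵢcᵢ/nᵢ), where nᵢ is the stratum total.
Stratum 1 (≤ High school): n = 479; a·d/n = 134·141/479 = 39.4447; b·c/n = 177·27/479 = 9.9770
Stratum 2 (Some college): n = 565; a·d/n = 154·115/565 = 31.3451; b·c/n = 241·55/565 = 23.4602
Stratum 3 (≥ Bachelor's): n = 621; a·d/n = 119·226/621 = 43.3076; b·c/n = 219·57/621 = 20.1014
OR_MH = (39.4447 + 31.3451 + 43.3076) / (9.9770 + 23.4602 + 20.1014) = 114.0974 / 53.5387 = 2.13112

2.131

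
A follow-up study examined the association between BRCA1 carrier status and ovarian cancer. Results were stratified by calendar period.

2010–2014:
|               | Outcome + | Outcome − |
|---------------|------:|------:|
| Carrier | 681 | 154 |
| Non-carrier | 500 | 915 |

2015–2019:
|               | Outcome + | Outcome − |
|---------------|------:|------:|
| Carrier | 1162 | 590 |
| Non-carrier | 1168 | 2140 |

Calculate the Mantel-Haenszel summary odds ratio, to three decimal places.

4.509

OR_MH = Σ(aᵢdᵢ/nᵢ) / Σ(bᵢcᵢ/nᵢ), where nᵢ is the stratum total.
Stratum 1 (2010–2014): n = 2250; a·d/n = 681·915/2250 = 276.9400; b·c/n = 154·500/2250 = 34.2222
Stratum 2 (2015–2019): n = 5060; a·d/n = 1162·2140/5060 = 491.4387; b·c/n = 590·1168/5060 = 136.1897
OR_MH = (276.9400 + 491.4387) / (34.2222 + 136.1897) = 768.3787 / 170.4119 = 4.50895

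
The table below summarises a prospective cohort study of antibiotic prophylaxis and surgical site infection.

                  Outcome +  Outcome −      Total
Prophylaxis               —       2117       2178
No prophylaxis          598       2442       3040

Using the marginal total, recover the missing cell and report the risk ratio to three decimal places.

The missing cell is in the exposed row: 2178 − 2117 = 61.
So a = 61, b = 2117, c = 598, d = 2442.
RR = [a/(a+b)] / [c/(c+d)] = (61/2178) / (598/3040) = 0.02801/0.19671 = 0.14238

0.142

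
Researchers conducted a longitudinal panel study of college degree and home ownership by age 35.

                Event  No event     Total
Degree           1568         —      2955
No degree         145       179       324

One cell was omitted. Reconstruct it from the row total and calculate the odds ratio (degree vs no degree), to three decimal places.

The missing cell is in the exposed row: 2955 − 1568 = 1387.
So a = 1568, b = 1387, c = 145, d = 179.
OR = (a·d)/(b·c) = (1568 × 179) / (1387 × 145) = 280672 / 201115 = 1.39558

1.396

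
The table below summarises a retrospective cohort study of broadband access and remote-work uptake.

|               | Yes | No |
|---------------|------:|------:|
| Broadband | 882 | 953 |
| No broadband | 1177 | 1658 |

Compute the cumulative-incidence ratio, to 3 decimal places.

Cells: a = 882, b = 953, c = 1177, d = 1658.
Risk in exposed = 882/1835 = 0.48065; risk in unexposed = 1177/2835 = 0.41517.
RR = 0.48065 / 0.41517 = 1.15773
The risk among the exposed is 1.16 times that among the unexposed.

1.158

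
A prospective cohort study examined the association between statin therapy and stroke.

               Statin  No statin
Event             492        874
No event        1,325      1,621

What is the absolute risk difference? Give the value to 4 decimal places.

-0.0795

Reading the table with exposure as columns: a = 492 (Statin, case), b = 1325 (Statin, non-case), c = 874 (No statin, case), d = 1621.
Risk in exposed = 492/1817 = 0.270776; risk in unexposed = 874/2495 = 0.350301.
Risk difference = 0.270776 − 0.350301 = -0.079525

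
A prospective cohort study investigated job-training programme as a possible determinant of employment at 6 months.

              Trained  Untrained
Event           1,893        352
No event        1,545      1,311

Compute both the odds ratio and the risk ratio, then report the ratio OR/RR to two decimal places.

1.75

Reading the table with exposure as columns: a = 1893 (Trained, case), b = 1545 (Trained, non-case), c = 352 (Untrained, case), d = 1311.
OR = (1893·1311)/(1545·352) = 2481723/543840 = 4.56333
Risk in exposed = 1893/3438 = 0.55061; risk in unexposed = 352/1663 = 0.21167; RR = 2.60132
OR/RR = 4.56333 / 2.60132 = 1.75424
The outcome is not rare, so the OR lies further from 1 than the RR.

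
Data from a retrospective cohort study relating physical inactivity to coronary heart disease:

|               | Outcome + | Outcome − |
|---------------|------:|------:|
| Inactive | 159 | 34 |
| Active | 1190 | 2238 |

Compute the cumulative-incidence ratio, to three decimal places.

2.373

Cells: a = 159, b = 34, c = 1190, d = 2238.
Risk in exposed = 159/193 = 0.82383; risk in unexposed = 1190/3428 = 0.34714.
RR = 0.82383 / 0.34714 = 2.37320
The risk among the exposed is 2.37 times that among the unexposed.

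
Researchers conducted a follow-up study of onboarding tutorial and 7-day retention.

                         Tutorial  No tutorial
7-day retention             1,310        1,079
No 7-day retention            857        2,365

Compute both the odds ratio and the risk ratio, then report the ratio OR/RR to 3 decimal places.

Reading the table with exposure as columns: a = 1310 (Tutorial, case), b = 857 (Tutorial, non-case), c = 1079 (No tutorial, case), d = 2365.
OR = (1310·2365)/(857·1079) = 3098150/924703 = 3.35043
Risk in exposed = 1310/2167 = 0.60452; risk in unexposed = 1079/3444 = 0.31330; RR = 1.92954
OR/RR = 3.35043 / 1.92954 = 1.73639
The outcome is not rare, so the OR lies further from 1 than the RR.

1.736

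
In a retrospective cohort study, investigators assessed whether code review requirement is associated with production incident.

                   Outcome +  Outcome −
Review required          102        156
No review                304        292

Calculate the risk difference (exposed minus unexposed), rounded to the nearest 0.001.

Cells: a = 102, b = 156, c = 304, d = 292.
Risk in exposed = 102/258 = 0.395349; risk in unexposed = 304/596 = 0.510067.
Risk difference = 0.395349 − 0.510067 = -0.114718

-0.115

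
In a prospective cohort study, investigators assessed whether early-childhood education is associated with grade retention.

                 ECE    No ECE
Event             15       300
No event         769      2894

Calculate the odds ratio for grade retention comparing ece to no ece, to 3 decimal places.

0.188

Reading the table with exposure as columns: a = 15 (ECE, case), b = 769 (ECE, non-case), c = 300 (No ECE, case), d = 2894.
OR = (a·d)/(b·c) = (15 × 2894) / (769 × 300) = 43410 / 230700 = 0.18817
Exposure is associated with lower odds of grade retention (OR = 0.19 < 1).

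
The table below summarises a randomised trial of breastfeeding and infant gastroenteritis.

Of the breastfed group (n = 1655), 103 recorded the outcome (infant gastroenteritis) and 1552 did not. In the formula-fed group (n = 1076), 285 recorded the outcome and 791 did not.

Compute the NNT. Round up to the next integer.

Risk in treated group = 103/1655 = 0.06224; risk in control = 285/1076 = 0.26487.
Absolute risk reduction = 0.26487 − 0.06224 = 0.20263
NNT = 1 / ARR = 1 / 0.20263 = 4.935 → round up → 5

5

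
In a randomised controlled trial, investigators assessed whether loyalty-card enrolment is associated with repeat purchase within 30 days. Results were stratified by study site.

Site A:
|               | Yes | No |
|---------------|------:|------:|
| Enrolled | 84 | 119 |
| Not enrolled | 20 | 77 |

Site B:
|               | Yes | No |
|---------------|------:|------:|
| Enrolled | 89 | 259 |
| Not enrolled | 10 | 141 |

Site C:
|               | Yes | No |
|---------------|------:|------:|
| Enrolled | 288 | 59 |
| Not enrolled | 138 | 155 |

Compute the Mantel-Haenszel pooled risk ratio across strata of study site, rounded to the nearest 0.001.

RR_MH = Σ(aᵢ·n₀ᵢ/nᵢ) / Σ(cᵢ·n₁ᵢ/nᵢ), with n₁ᵢ = aᵢ+bᵢ (exposed), n₀ᵢ = cᵢ+dᵢ (unexposed), nᵢ = n₁ᵢ+n₀ᵢ.
Stratum 1 (Site A): n₁ = 203, n₀ = 97, n = 300; a·n₀/n = 84·97/300 = 27.1600; c·n₁/n = 20·203/300 = 13.5333
Stratum 2 (Site B): n₁ = 348, n₀ = 151, n = 499; a·n₀/n = 89·151/499 = 26.9319; c·n₁/n = 10·348/499 = 6.9739
Stratum 3 (Site C): n₁ = 347, n₀ = 293, n = 640; a·n₀/n = 288·293/640 = 131.8500; c·n₁/n = 138·347/640 = 74.8219
RR_MH = (27.1600 + 26.9319 + 131.8500) / (13.5333 + 6.9739 + 74.8219) = 185.9419 / 95.3292 = 1.95052

1.951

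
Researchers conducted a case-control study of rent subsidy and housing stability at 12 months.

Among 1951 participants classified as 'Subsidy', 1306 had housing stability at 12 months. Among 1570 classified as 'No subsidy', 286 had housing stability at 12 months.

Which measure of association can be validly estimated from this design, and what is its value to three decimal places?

From the description: a = 1306, b = 645, c = 286, d = 1284.
This is a case-control study: participants were sampled on outcome status, so risks in the source population cannot be estimated directly — relative risk is not valid here. The odds ratio is the appropriate measure.
OR = (a·d)/(b·c) = (1306 × 1284) / (645 × 286) = 1676904 / 184470 = 9.09039

9.090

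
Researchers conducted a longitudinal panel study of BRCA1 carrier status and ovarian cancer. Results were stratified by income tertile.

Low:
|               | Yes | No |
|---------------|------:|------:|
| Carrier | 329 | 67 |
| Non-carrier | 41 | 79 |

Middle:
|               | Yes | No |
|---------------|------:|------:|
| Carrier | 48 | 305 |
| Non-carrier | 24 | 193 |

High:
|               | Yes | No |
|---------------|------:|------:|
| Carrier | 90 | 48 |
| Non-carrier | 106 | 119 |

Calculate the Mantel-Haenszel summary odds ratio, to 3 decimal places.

OR_MH = Σ(aᵢdᵢ/nᵢ) / Σ(bᵢcᵢ/nᵢ), where nᵢ is the stratum total.
Stratum 1 (Low): n = 516; a·d/n = 329·79/516 = 50.3702; b·c/n = 67·41/516 = 5.3236
Stratum 2 (Middle): n = 570; a·d/n = 48·193/570 = 16.2526; b·c/n = 305·24/570 = 12.8421
Stratum 3 (High): n = 363; a·d/n = 90·119/363 = 29.5041; b·c/n = 48·106/363 = 14.0165
OR_MH = (50.3702 + 16.2526 + 29.5041) / (5.3236 + 12.8421 + 14.0165) = 96.1269 / 32.1823 = 2.98695

2.987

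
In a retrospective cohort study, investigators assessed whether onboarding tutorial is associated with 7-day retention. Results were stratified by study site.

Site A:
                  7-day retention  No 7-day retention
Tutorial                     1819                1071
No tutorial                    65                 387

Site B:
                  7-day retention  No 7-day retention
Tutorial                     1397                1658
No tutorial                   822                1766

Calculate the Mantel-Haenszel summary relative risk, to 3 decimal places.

1.769

RR_MH = Σ(aᵢ·n₀ᵢ/nᵢ) / Σ(cᵢ·n₁ᵢ/nᵢ), with n₁ᵢ = aᵢ+bᵢ (exposed), n₀ᵢ = cᵢ+dᵢ (unexposed), nᵢ = n₁ᵢ+n₀ᵢ.
Stratum 1 (Site A): n₁ = 2890, n₀ = 452, n = 3342; a·n₀/n = 1819·452/3342 = 246.0168; c·n₁/n = 65·2890/3342 = 56.2089
Stratum 2 (Site B): n₁ = 3055, n₀ = 2588, n = 5643; a·n₀/n = 1397·2588/5643 = 640.6940; c·n₁/n = 822·3055/5643 = 445.0133
RR_MH = (246.0168 + 640.6940) / (56.2089 + 445.0133) = 886.7107 / 501.2221 = 1.76910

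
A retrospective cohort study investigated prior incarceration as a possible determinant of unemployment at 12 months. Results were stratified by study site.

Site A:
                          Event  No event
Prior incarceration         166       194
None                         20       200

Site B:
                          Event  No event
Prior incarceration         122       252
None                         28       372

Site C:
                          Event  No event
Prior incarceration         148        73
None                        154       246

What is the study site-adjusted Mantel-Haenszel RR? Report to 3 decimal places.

RR_MH = Σ(aᵢ·n₀ᵢ/nᵢ) / Σ(cᵢ·n₁ᵢ/nᵢ), with n₁ᵢ = aᵢ+bᵢ (exposed), n₀ᵢ = cᵢ+dᵢ (unexposed), nᵢ = n₁ᵢ+n₀ᵢ.
Stratum 1 (Site A): n₁ = 360, n₀ = 220, n = 580; a·n₀/n = 166·220/580 = 62.9655; c·n₁/n = 20·360/580 = 12.4138
Stratum 2 (Site B): n₁ = 374, n₀ = 400, n = 774; a·n₀/n = 122·400/774 = 63.0491; c·n₁/n = 28·374/774 = 13.5297
Stratum 3 (Site C): n₁ = 221, n₀ = 400, n = 621; a·n₀/n = 148·400/621 = 95.3301; c·n₁/n = 154·221/621 = 54.8052
RR_MH = (62.9655 + 63.0491 + 95.3301) / (12.4138 + 13.5297 + 54.8052) = 221.3447 / 80.7487 = 2.74116

2.741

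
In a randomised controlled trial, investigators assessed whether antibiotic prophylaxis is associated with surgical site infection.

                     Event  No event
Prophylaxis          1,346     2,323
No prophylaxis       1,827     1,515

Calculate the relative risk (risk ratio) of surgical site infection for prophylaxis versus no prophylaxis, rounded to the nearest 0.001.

Cells: a = 1346, b = 2323, c = 1827, d = 1515.
Risk in exposed = 1346/3669 = 0.36686; risk in unexposed = 1827/3342 = 0.54668.
RR = 0.36686 / 0.54668 = 0.67107
The risk is 33% lower among the exposed than among the unexposed.

0.671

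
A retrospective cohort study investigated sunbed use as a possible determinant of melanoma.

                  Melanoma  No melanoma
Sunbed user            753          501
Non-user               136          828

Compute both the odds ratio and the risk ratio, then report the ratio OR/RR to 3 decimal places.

2.150

Cells: a = 753, b = 501, c = 136, d = 828.
OR = (753·828)/(501·136) = 623484/68136 = 9.15058
Risk in exposed = 753/1254 = 0.60048; risk in unexposed = 136/964 = 0.14108; RR = 4.25633
OR/RR = 9.15058 / 4.25633 = 2.14987
The outcome is not rare, so the OR lies further from 1 than the RR.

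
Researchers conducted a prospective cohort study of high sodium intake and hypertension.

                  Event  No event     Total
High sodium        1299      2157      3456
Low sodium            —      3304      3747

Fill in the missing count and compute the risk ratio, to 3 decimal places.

3.179

The missing cell is in the unexposed row: 3747 − 3304 = 443.
So a = 1299, b = 2157, c = 443, d = 3304.
RR = [a/(a+b)] / [c/(c+d)] = (1299/3456) / (443/3747) = 0.37587/0.11823 = 3.17918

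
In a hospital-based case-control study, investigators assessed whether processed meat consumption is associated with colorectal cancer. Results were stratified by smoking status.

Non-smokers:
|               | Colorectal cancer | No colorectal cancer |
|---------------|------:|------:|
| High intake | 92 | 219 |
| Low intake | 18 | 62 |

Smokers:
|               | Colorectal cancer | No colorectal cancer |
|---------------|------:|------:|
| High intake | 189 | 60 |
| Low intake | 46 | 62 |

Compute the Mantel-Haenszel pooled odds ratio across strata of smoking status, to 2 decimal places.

2.66

OR_MH = Σ(aᵢdᵢ/nᵢ) / Σ(bᵢcᵢ/nᵢ), where nᵢ is the stratum total.
Stratum 1 (Non-smokers): n = 391; a·d/n = 92·62/391 = 14.5882; b·c/n = 219·18/391 = 10.0818
Stratum 2 (Smokers): n = 357; a·d/n = 189·62/357 = 32.8235; b·c/n = 60·46/357 = 7.7311
OR_MH = (14.5882 + 32.8235) / (10.0818 + 7.7311) = 47.4118 / 17.8129 = 2.66165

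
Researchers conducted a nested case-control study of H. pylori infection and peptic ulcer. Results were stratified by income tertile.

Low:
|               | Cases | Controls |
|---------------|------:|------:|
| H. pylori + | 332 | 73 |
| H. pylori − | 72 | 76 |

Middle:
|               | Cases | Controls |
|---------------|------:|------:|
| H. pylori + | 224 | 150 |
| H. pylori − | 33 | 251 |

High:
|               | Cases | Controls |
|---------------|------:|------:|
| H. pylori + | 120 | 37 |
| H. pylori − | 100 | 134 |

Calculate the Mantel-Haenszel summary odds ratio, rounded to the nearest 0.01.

6.50

OR_MH = Σ(aᵢdᵢ/nᵢ) / Σ(bᵢcᵢ/nᵢ), where nᵢ is the stratum total.
Stratum 1 (Low): n = 553; a·d/n = 332·76/553 = 45.6275; b·c/n = 73·72/553 = 9.5045
Stratum 2 (Middle): n = 658; a·d/n = 224·251/658 = 85.4468; b·c/n = 150·33/658 = 7.5228
Stratum 3 (High): n = 391; a·d/n = 120·134/391 = 41.1253; b·c/n = 37·100/391 = 9.4629
OR_MH = (45.6275 + 85.4468 + 41.1253) / (9.5045 + 7.5228 + 9.4629) = 172.1996 / 26.4902 = 6.50049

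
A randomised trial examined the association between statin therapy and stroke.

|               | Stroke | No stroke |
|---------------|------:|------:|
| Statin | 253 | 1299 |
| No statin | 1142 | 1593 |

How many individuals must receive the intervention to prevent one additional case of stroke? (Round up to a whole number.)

Risk in treated group = 253/1552 = 0.16302; risk in control = 1142/2735 = 0.41755.
Absolute risk reduction = 0.41755 − 0.16302 = 0.25453
NNT = 1 / ARR = 1 / 0.25453 = 3.929 → round up → 4

4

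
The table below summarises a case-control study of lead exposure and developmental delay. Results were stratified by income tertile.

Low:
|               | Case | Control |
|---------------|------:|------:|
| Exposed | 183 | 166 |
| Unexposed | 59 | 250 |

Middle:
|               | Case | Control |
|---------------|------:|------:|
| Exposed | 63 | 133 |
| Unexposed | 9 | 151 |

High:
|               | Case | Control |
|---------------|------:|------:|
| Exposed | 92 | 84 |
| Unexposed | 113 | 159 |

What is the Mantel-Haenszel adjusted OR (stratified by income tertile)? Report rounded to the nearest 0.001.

3.269

OR_MH = Σ(aᵢdᵢ/nᵢ) / Σ(bᵢcᵢ/nᵢ), where nᵢ is the stratum total.
Stratum 1 (Low): n = 658; a·d/n = 183·250/658 = 69.5289; b·c/n = 166·59/658 = 14.8845
Stratum 2 (Middle): n = 356; a·d/n = 63·151/356 = 26.7219; b·c/n = 133·9/356 = 3.3624
Stratum 3 (High): n = 448; a·d/n = 92·159/448 = 32.6518; b·c/n = 84·113/448 = 21.1875
OR_MH = (69.5289 + 26.7219 + 32.6518) / (14.8845 + 3.3624 + 21.1875) = 128.9026 / 39.4344 = 3.26879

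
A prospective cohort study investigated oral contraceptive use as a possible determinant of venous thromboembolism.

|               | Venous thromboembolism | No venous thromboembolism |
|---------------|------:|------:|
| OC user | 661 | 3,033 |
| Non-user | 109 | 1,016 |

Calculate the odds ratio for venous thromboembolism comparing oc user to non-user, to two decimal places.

Cells: a = 661, b = 3033, c = 109, d = 1016.
OR = (a·d)/(b·c) = (661 × 1016) / (3033 × 109) = 671576 / 330597 = 2.03140
The odds of venous thromboembolism are about 2.03 times as high in the oc user group.

2.03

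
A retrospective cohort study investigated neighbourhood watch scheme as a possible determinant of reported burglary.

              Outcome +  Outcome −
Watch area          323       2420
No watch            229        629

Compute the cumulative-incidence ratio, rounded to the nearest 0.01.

Cells: a = 323, b = 2420, c = 229, d = 629.
Risk in exposed = 323/2743 = 0.11775; risk in unexposed = 229/858 = 0.26690.
RR = 0.11775 / 0.26690 = 0.44119
The risk is 56% lower among the exposed than among the unexposed.

0.44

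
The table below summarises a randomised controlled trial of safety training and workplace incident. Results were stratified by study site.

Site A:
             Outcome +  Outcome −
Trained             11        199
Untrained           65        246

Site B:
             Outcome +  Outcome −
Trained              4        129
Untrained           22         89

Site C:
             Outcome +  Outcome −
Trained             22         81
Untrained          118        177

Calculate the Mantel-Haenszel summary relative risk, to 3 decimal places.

RR_MH = Σ(aᵢ·n₀ᵢ/nᵢ) / Σ(cᵢ·n₁ᵢ/nᵢ), with n₁ᵢ = aᵢ+bᵢ (exposed), n₀ᵢ = cᵢ+dᵢ (unexposed), nᵢ = n₁ᵢ+n₀ᵢ.
Stratum 1 (Site A): n₁ = 210, n₀ = 311, n = 521; a·n₀/n = 11·311/521 = 6.5662; c·n₁/n = 65·210/521 = 26.1996
Stratum 2 (Site B): n₁ = 133, n₀ = 111, n = 244; a·n₀/n = 4·111/244 = 1.8197; c·n₁/n = 22·133/244 = 11.9918
Stratum 3 (Site C): n₁ = 103, n₀ = 295, n = 398; a·n₀/n = 22·295/398 = 16.3065; c·n₁/n = 118·103/398 = 30.5377
RR_MH = (6.5662 + 1.8197 + 16.3065) / (26.1996 + 11.9918 + 30.5377) = 24.6924 / 68.7291 = 0.35927

0.359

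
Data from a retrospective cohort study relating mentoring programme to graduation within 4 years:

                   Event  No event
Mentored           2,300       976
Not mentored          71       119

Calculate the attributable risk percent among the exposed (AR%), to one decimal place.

46.8

Cells: a = 2300, b = 976, c = 71, d = 119.
Risk in exposed = 2300/3276 = 0.70208; risk in unexposed = 71/190 = 0.37368.
RR = 0.70208/0.37368 = 1.87879
AR% = (RR − 1)/RR × 100 = (1.87879 − 1)/1.87879 × 100 = 46.7744%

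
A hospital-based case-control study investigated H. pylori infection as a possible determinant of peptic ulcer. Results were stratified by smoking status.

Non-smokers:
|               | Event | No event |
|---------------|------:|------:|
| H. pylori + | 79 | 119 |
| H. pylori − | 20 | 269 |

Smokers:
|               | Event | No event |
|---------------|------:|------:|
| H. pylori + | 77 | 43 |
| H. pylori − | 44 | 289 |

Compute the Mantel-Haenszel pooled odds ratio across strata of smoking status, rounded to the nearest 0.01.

10.23

OR_MH = Σ(aᵢdᵢ/nᵢ) / Σ(bᵢcᵢ/nᵢ), where nᵢ is the stratum total.
Stratum 1 (Non-smokers): n = 487; a·d/n = 79·269/487 = 43.6366; b·c/n = 119·20/487 = 4.8871
Stratum 2 (Smokers): n = 453; a·d/n = 77·289/453 = 49.1236; b·c/n = 43·44/453 = 4.1766
OR_MH = (43.6366 + 49.1236) / (4.8871 + 4.1766) = 92.7602 / 9.0637 = 10.23429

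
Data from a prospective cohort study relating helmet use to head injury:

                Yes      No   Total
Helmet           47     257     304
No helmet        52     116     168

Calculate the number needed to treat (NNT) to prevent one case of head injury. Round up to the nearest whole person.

7

Risk in treated group = 47/304 = 0.15461; risk in control = 52/168 = 0.30952.
Absolute risk reduction = 0.30952 − 0.15461 = 0.15492
NNT = 1 / ARR = 1 / 0.15492 = 6.455 → round up → 7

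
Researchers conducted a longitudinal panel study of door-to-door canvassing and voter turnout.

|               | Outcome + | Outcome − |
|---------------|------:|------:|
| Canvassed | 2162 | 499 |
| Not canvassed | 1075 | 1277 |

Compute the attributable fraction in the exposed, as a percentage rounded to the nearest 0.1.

Cells: a = 2162, b = 499, c = 1075, d = 1277.
Risk in exposed = 2162/2661 = 0.81248; risk in unexposed = 1075/2352 = 0.45706.
RR = 0.81248/0.45706 = 1.77762
AR% = (RR − 1)/RR × 100 = (1.77762 − 1)/1.77762 × 100 = 43.7451%

43.7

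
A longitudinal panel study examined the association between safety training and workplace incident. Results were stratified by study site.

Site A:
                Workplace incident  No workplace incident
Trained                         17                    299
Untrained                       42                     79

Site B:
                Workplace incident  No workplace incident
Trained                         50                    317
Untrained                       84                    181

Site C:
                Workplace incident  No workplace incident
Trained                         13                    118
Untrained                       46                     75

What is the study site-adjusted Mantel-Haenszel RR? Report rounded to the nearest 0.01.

0.31

RR_MH = Σ(aᵢ·n₀ᵢ/nᵢ) / Σ(cᵢ·n₁ᵢ/nᵢ), with n₁ᵢ = aᵢ+bᵢ (exposed), n₀ᵢ = cᵢ+dᵢ (unexposed), nᵢ = n₁ᵢ+n₀ᵢ.
Stratum 1 (Site A): n₁ = 316, n₀ = 121, n = 437; a·n₀/n = 17·121/437 = 4.7071; c·n₁/n = 42·316/437 = 30.3707
Stratum 2 (Site B): n₁ = 367, n₀ = 265, n = 632; a·n₀/n = 50·265/632 = 20.9652; c·n₁/n = 84·367/632 = 48.7785
Stratum 3 (Site C): n₁ = 131, n₀ = 121, n = 252; a·n₀/n = 13·121/252 = 6.2421; c·n₁/n = 46·131/252 = 23.9127
RR_MH = (4.7071 + 20.9652 + 6.2421) / (30.3707 + 48.7785 + 23.9127) = 31.9143 / 103.0619 = 0.30966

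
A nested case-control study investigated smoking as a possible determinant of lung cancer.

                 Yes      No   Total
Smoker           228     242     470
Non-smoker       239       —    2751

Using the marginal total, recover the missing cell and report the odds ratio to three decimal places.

The missing cell is in the unexposed row: 2751 − 239 = 2512.
So a = 228, b = 242, c = 239, d = 2512.
OR = (a·d)/(b·c) = (228 × 2512) / (242 × 239) = 572736 / 57838 = 9.90242

9.902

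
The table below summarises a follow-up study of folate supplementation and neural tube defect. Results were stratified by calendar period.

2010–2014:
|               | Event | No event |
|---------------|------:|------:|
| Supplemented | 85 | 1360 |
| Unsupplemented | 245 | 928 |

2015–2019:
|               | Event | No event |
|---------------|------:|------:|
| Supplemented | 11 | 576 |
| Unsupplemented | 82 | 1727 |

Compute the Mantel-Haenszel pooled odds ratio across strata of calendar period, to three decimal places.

0.259

OR_MH = Σ(aᵢdᵢ/nᵢ) / Σ(bᵢcᵢ/nᵢ), where nᵢ is the stratum total.
Stratum 1 (2010–2014): n = 2618; a·d/n = 85·928/2618 = 30.1299; b·c/n = 1360·245/2618 = 127.2727
Stratum 2 (2015–2019): n = 2396; a·d/n = 11·1727/2396 = 7.9286; b·c/n = 576·82/2396 = 19.7129
OR_MH = (30.1299 + 7.9286) / (127.2727 + 19.7129) = 38.0585 / 146.9856 = 0.25893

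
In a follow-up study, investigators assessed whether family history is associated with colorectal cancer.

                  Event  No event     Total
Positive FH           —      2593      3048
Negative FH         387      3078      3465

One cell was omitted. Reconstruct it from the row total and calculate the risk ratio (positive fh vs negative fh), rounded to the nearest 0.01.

The missing cell is in the exposed row: 3048 − 2593 = 455.
So a = 455, b = 2593, c = 387, d = 3078.
RR = [a/(a+b)] / [c/(c+d)] = (455/3048) / (387/3465) = 0.14928/0.11169 = 1.33656

1.34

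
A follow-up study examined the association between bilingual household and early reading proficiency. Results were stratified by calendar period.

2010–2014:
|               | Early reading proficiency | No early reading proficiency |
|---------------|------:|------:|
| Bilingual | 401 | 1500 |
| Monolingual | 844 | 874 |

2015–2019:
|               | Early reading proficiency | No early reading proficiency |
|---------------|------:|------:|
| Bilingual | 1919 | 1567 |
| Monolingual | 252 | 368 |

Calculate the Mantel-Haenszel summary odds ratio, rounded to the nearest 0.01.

0.60

OR_MH = Σ(aᵢdᵢ/nᵢ) / Σ(bᵢcᵢ/nᵢ), where nᵢ is the stratum total.
Stratum 1 (2010–2014): n = 3619; a·d/n = 401·874/3619 = 96.8428; b·c/n = 1500·844/3619 = 349.8204
Stratum 2 (2015–2019): n = 4106; a·d/n = 1919·368/4106 = 171.9903; b·c/n = 1567·252/4106 = 96.1724
OR_MH = (96.8428 + 171.9903) / (349.8204 + 96.1724) = 268.8330 / 445.9928 = 0.60277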